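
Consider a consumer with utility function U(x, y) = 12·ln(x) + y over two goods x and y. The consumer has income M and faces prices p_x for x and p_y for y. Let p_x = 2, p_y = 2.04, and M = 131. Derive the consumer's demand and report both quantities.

x* = 12.24, y* = 52.2157

MU_x = 12/x, MU_y = 1. Tangency: 12/x = p_x/p_y.
So x*(p_x,p_y) = 12·p_y/p_x, independent of income; and y* = (M − 12·p_y)/p_y.
At the given prices: x* = 12·2.04/2 = 12.24, and y* = 52.2157.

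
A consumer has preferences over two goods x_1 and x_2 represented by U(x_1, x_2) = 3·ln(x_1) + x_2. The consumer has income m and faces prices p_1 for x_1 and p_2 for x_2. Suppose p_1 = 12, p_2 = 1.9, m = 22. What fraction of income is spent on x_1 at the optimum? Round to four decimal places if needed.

share on x_1 = 0.2591

Set MRS = p_1/p_2: (3/x_1)/1 = p_1/p_2.
So x_1*(p_1,p_2) = 3·p_2/p_1, independent of income; and x_2* = (m − 3·p_2)/p_2.
At the given prices: x_1* = 3·1.9/12 = 0.475, and x_2* = 8.5789.
Expenditure on x_1: 12·0.475 = 5.7; share = 0.2591.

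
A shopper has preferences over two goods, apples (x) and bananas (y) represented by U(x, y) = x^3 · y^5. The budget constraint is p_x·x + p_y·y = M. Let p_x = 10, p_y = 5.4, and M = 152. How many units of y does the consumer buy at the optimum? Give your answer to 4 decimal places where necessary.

The MRS is (3/5)·y/x. Set MRS = p_x/p_y.
So 3·p_y·y = 5·p_x·x; combined with the budget, a share 0.375 of income goes to x.
Demand: x*(p_x,p_y,M) = 0.375·M/p_x and y* = 0.625·M/p_y.
At p_x=10, p_y=5.4, M=152: y* = 0.625·152/5.4 = 17.5926.

y* = 17.5926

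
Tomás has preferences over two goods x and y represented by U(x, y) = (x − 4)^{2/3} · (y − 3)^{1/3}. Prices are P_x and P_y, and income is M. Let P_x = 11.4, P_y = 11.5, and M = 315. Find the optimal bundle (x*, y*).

x* = 17.7368, y* = 9.8087

This is Cobb-Douglas in (x−4, y−3): tangency gives 2/3·P_y·(y−3) = 1/3·P_x·(x−4).
After buying the subsistence bundle (4, 3), a share 2/3 of the remaining income goes to x: x* = 4 + 2/3·(M − 4P_x − 3P_y)/P_x.
Discretionary income = 315 − 4·11.4 − 3·11.5 = 234.9; x* = 4 + 2/3·234.9/11.4 = 17.7368; y* = 3 + 1/3·234.9/11.5 = 9.8087.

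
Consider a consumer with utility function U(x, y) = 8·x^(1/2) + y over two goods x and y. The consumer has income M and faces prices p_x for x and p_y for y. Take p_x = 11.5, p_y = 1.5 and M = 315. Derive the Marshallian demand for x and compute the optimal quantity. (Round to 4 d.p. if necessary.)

x* = 0.2722

MU_x = 4/√x, MU_y = 1. Tangency: 4/√x = p_x/p_y.
Solve: √x = 4·p_y/p_x, so x*(p_x,p_y) = (4·p_y/p_x)², and y* = (M − p_x·x*)/p_y.
Plugging in: x* = (4·1.5/11.5)² = 0.2722.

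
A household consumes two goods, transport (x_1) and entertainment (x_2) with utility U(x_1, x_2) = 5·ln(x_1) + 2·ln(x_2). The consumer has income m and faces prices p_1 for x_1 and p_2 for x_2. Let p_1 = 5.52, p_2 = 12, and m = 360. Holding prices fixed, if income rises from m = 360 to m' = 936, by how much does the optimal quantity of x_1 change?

Tangency: MRS = (5/2)·x_2/x_1 = p_1/p_2.
So 5·p_2·x_2 = 2·p_1·x_1; combined with the budget, a share 5/7 of income goes to x_1.
Demand: x_1*(p_1,p_2,m) = 5/7·m/p_1 and x_2* = 2/7·m/p_2.
At p_1=5.52, p_2=12, m=360: x_1* = 5/7·360/5.52 = 46.5839.
At m' = 936: x_1* = 121.118. Change: 121.118 − 46.5839 = 74.5342.

Δx_1* = 74.5342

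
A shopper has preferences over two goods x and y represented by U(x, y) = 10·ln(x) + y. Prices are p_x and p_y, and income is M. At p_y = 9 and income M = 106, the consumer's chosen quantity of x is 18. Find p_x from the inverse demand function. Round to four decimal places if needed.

p_x = 5

Set MRS = p_x/p_y: (10/x)/1 = p_x/p_y.
So x*(p_x,p_y) = 10·p_y/p_x, independent of income; and y* = (M − 10·p_y)/p_y.
Set x* = 18 in the demand function and solve for p_x: p_x = 5.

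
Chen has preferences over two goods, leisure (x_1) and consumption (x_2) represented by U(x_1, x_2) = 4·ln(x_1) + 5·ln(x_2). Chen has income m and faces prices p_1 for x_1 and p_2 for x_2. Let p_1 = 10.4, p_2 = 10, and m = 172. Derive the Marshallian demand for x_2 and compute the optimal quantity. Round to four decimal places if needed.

At p_1=10.4, p_2=10, m=172: x_2* = 5/9·172/10 = 9.5556.

x_2* = 9.5556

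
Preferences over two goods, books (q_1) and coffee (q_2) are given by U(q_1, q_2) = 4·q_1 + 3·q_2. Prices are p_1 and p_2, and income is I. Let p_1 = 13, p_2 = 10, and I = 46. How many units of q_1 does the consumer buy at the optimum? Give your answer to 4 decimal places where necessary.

q_1* = 3.5385

Linear utility — the consumer picks whichever good has higher MU/price: 4/13 = 0.3077 vs 3/10 = 0.3.
q_1 gives more utility per dollar, so spend all income on q_1: q_1* = I/p_1, q_2* = 0.
Numerically: q_1* = 3.5385, q_2* = 0.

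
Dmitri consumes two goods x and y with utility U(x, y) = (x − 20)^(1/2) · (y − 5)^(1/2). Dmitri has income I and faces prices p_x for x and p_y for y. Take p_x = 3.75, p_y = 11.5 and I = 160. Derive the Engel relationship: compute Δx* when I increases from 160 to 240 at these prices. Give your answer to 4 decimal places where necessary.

Δx* = 10.6667

MRS = (y−5)/(x−20). Tangency with p_x/p_y gives y−5 = (p_x/p_y)·(x−20).
After buying the subsistence bundle (20, 5), a share 0.5 of the remaining income goes to x: x* = 20 + 0.5·(I − 20p_x − 5p_y)/p_x.
Discretionary income = 160 − 20·3.75 − 5·11.5 = 27.5; x* = 20 + 0.5·27.5/3.75 = 23.6667.
At I' = 240: x* = 34.3333. Change: 34.3333 − 23.6667 = 10.6667.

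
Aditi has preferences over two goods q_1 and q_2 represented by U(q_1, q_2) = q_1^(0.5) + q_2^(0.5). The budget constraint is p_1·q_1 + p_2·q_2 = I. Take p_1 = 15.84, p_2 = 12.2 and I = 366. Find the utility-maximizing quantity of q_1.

MRS = MU_q_1/MU_q_2 = (q_2/q_1)^(0.5). Set equal to p_1/p_2.
Solve for the ratio: q_2/q_1 = [p_1/p_2]^(2).
With the ratio pinned down, the budget gives q_1* = I/(p_1 + p_2·(q_2/q_1)) and q_2* = (q_2/q_1)·q_1*.
Numerically q_2/q_1 = 1.68574, so q_1* = 366/(15.84 + 12.2·1.68574) = 10.0533.

q_1* = 10.0533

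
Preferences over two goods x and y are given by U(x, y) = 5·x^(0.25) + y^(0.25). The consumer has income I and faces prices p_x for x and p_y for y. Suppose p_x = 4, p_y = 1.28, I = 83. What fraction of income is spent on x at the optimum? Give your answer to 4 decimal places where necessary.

share on x = 0.854

From the CES first-order condition, 5·(y/x)^(0.75) = p_x/p_y.
Solve for the ratio: y/x = [(1/5)·p_x/p_y]^(4/3).
Substitute y = (y/x)·x into the budget: x* = I/(p_x + p_y·(y/x)).
Numerically y/x = 0.534367, so x* = 83/(4 + 1.28·0.534367) = 17.7199 and y* = 0.534367·17.7199 = 9.469.
Expenditure on x: 4·17.7199 = 70.8797; share = 0.854.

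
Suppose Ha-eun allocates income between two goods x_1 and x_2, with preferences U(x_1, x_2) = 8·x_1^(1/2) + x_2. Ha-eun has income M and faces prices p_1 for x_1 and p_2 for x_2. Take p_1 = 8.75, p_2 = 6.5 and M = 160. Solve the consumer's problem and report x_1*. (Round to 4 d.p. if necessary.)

Plugging in: x_1* = (4·6.5/8.75)² = 8.8294.

x_1* = 8.8294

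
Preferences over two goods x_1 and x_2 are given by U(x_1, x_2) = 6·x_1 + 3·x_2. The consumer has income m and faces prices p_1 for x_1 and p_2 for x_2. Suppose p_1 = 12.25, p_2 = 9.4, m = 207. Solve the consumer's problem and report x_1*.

x_1* = 16.898

Perfect substitutes: compare marginal utility per dollar. 6/p_1 vs 3/p_2 → 0.4898 vs 0.3191.
x_1 gives more utility per dollar, so spend all income on x_1: x_1* = m/p_1, x_2* = 0.
Numerically: x_1* = 16.898, x_2* = 0.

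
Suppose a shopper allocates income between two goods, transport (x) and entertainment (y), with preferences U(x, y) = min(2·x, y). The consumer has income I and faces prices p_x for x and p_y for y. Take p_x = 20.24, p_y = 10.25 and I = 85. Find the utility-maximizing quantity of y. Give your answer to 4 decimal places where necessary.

Leontief preferences: the optimum is at the kink where x/1 = y/2, i.e. y = 2·x.
Budget: p_x·x + p_y·2·x = I, so (p_x + 2·p_y)·x = I.
Demand: x*(p_x,p_y,I) = I/(p_x + 2·p_y), y* = 2·I/(p_x + 2·p_y).
Here 20.24 + 2·10.25 = 40.74, giving y* = 4.1728.

y* = 4.1728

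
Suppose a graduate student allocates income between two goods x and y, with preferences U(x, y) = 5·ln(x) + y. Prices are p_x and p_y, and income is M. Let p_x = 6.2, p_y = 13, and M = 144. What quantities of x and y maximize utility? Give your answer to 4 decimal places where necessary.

MU_x = 5/x, MU_y = 1. Tangency: 5/x = p_x/p_y.
So x*(p_x,p_y) = 5·p_y/p_x, independent of income; and y* = (M − 5·p_y)/p_y.
At the given prices: x* = 5·13/6.2 = 10.4839, and y* = 6.0769.

x* = 10.4839, y* = 6.0769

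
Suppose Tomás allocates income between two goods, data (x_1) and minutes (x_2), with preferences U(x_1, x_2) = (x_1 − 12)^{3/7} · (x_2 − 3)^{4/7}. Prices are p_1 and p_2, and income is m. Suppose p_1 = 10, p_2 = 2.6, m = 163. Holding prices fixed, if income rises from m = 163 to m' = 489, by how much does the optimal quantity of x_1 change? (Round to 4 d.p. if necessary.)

Δx_1* = 13.9714

Discretionary income = 163 − 12·10 − 3·2.6 = 35.2; x_1* = 12 + 3/7·35.2/10 = 13.5086.
At m' = 489: x_1* = 27.48. Change: 27.48 − 13.5086 = 13.9714.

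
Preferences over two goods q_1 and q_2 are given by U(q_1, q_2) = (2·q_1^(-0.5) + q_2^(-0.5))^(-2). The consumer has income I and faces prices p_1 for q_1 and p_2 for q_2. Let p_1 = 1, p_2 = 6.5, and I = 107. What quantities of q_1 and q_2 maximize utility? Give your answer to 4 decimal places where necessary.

q_1* = 49.1803, q_2* = 8.8953

With the ratio pinned down, the budget gives q_1* = I/(p_1 + p_2·(q_2/q_1)) and q_2* = (q_2/q_1)·q_1*.
Numerically q_2/q_1 = 0.180872, so q_1* = 107/(1 + 6.5·0.180872) = 49.1803 and q_2* = 0.180872·49.1803 = 8.8953.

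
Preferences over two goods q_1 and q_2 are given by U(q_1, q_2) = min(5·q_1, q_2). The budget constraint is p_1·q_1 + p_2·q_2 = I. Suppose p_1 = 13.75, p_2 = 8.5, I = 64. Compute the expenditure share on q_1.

share on q_1 = 0.2444

Leontief preferences: the optimum is at the kink where q_1/1 = q_2/5, i.e. q_2 = 5·q_1.
Budget: p_1·q_1 + p_2·5·q_1 = I, so (p_1 + 5·p_2)·q_1 = I.
Demand: q_1*(p_1,p_2,I) = I/(p_1 + 5·p_2), q_2* = 5·I/(p_1 + 5·p_2).
Here 13.75 + 5·8.5 = 56.25, giving q_1* = 1.1378 and q_2* = 5.6889.
Expenditure on q_1: 13.75·1.1378 = 15.6444; share = 0.2444.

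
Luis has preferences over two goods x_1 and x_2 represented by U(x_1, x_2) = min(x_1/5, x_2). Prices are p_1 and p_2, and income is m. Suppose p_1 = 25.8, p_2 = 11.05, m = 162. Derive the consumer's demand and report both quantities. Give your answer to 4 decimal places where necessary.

x_1* = 5.7836, x_2* = 1.1567

With perfect complements, no substitution: consume in ratio x_1:x_2 = 5:1.
Budget: p_1·x_1 + p_2·(1/5)·x_1 = m, so (5·p_1 + p_2)·x_1 = 5·m.
Demand: x_1*(p_1,p_2,m) = 5·m/(5·p_1 + p_2), x_2* = m/(5·p_1 + p_2).
Here 5·25.8 + 11.05 = 140.05, giving x_1* = 5.7836 and x_2* = 1.1567.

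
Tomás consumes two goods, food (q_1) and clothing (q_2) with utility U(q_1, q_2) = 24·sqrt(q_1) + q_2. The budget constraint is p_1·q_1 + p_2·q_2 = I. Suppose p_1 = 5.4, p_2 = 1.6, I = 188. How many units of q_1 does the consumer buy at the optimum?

Thus q_1* = (12·p_2/p_1)² — independent of I — with the rest of income spent on q_2.
Plugging in: q_1* = (12·1.6/5.4)² = 12.642.

q_1* = 12.642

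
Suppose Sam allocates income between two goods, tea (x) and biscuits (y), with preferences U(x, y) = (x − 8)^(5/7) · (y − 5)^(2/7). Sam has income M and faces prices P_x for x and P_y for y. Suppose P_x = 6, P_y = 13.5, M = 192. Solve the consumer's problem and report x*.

x* = 17.1071

Let x' = x−8, y' = y−5. MRS = (5/2)·y'/x' = P_x/P_y.
Substituting into the budget: x* = 8 + 5/7·(M − 8·P_x − 5·P_y)/P_x, and y* = 5 + 2/7·(…)/P_y.
Discretionary income = 192 − 8·6 − 5·13.5 = 76.5; x* = 8 + 5/7·76.5/6 = 17.1071.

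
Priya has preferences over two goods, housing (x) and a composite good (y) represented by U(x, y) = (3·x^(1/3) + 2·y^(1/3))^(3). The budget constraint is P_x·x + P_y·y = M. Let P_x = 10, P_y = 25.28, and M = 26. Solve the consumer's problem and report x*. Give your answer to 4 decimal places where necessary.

x* = 1.9369

From the CES first-order condition, (3/2)·(y/x)^(2/3) = P_x/P_y.
Solve for the ratio: y/x = [(2/3)·P_x/P_y]^(1.5).
Substitute y = (y/x)·x into the budget: x* = M/(P_x + P_y·(y/x)).
Numerically y/x = 0.135425, so x* = 26/(10 + 25.28·0.135425) = 1.9369.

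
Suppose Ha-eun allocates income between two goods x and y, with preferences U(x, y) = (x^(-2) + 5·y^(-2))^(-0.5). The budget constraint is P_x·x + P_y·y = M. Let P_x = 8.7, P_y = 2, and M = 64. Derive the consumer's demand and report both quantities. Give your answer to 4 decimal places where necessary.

x* = 4.4809, y* = 12.508

From the CES first-order condition, (1/5)·(y/x)^(3) = P_x/P_y.
Hence y/x = (5·P_x/P_y)^(1/(3)), i.e. raised to the 1/3 power.
Substitute y = (y/x)·x into the budget: x* = M/(P_x + P_y·(y/x)).
Numerically y/x = 2.791385, so x* = 64/(8.7 + 2·2.791385) = 4.4809 and y* = 2.791385·4.4809 = 12.508.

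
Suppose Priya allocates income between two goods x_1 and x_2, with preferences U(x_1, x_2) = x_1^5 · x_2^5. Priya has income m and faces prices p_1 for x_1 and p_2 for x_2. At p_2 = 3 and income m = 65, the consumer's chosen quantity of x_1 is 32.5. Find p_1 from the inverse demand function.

p_1 = 1

Tangency: MRS = x_2/x_1 = p_1/p_2.
Rearranging, p_2·x_2 = p_1·x_1. Substituting into the budget gives p_1·x_1·(1 + 1) = m.
Demand: x_1*(p_1,p_2,m) = 0.5·m/p_1 and x_2* = 0.5·m/p_2.
Set x_1* = 32.5 in the demand function and solve for p_1: p_1 = 1.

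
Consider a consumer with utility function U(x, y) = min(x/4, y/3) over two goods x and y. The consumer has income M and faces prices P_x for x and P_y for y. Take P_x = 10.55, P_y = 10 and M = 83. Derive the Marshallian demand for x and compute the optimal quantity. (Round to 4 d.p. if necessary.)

Leontief preferences: the optimum is at the kink where x/4 = y/3, i.e. y = (3/4)·x.
Budget: P_x·x + P_y·(3/4)·x = M, so (4·P_x + 3·P_y)·x = 4·M.
Demand: x*(P_x,P_y,M) = 4·M/(4·P_x + 3·P_y), y* = 3·M/(4·P_x + 3·P_y).
Here 4·10.55 + 3·10 = 72.2, giving x* = 4.5983.

x* = 4.5983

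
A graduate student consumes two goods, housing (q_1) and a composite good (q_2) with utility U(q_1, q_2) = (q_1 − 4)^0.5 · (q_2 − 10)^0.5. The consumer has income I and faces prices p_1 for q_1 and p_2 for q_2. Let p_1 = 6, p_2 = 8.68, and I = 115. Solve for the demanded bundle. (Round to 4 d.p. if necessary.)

Let q_1' = q_1−4, q_2' = q_2−10. MRS = q_2'/q_1' = p_1/p_2.
Substituting into the budget: q_1* = 4 + 0.5·(I − 4·p_1 − 10·p_2)/p_1, and q_2* = 10 + 0.5·(…)/p_2.
Discretionary income = 115 − 4·6 − 10·8.68 = 4.2; q_1* = 4 + 0.5·4.2/6 = 4.35; q_2* = 10 + 0.5·4.2/8.68 = 10.2419.

q_1* = 4.35, q_2* = 10.2419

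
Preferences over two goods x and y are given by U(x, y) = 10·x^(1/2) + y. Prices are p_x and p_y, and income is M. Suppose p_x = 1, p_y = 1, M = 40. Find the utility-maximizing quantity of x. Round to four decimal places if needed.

MU_x = 5/√x, MU_y = 1. Tangency: 5/√x = p_x/p_y.
Solve: √x = 5·p_y/p_x, so x*(p_x,p_y) = (5·p_y/p_x)², and y* = (M − p_x·x*)/p_y.
Plugging in: x* = (5·1/1)² = 25.

x* = 25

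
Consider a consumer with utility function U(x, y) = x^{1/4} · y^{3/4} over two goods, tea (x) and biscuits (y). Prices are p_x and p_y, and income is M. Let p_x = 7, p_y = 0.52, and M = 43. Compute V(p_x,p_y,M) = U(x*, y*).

V = 24.6021

MU_x/MU_y = (0.25·y)/(0.75·x); tangency sets this equal to p_x/p_y.
So 0.25·p_y·y = 0.75·p_x·x; combined with the budget, a share 0.25 of income goes to x.
Demand: x*(p_x,p_y,M) = 0.25·M/p_x and y* = 0.75·M/p_y.
At p_x=7, p_y=0.52, M=43: x* = 0.25·43/7 = 1.5357, y* = 62.0192.
Utility at the optimum: U(1.5357, 62.0192) = 24.6021.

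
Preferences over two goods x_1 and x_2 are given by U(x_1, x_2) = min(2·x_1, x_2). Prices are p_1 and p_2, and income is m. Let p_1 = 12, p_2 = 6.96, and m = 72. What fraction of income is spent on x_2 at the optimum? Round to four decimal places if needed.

Leontief preferences: the optimum is at the kink where x_1/1 = x_2/2, i.e. x_2 = 2·x_1.
Budget: p_1·x_1 + p_2·2·x_1 = m, so (p_1 + 2·p_2)·x_1 = m.
Demand: x_1*(p_1,p_2,m) = m/(p_1 + 2·p_2), x_2* = 2·m/(p_1 + 2·p_2).
Here 12 + 2·6.96 = 25.92, giving x_1* = 2.7778 and x_2* = 5.5556.
Expenditure on x_2: 6.96·5.5556 = 38.6667; share = 0.537.

share on x_2 = 0.537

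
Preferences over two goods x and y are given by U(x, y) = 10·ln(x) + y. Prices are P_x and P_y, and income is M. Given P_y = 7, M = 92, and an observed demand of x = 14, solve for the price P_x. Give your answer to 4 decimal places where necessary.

Set MRS = P_x/P_y: (10/x)/1 = P_x/P_y.
So x*(P_x,P_y) = 10·P_y/P_x, independent of income; and y* = (M − 10·P_y)/P_y.
Set x* = 14 in the demand function and solve for P_x: P_x = 5.

P_x = 5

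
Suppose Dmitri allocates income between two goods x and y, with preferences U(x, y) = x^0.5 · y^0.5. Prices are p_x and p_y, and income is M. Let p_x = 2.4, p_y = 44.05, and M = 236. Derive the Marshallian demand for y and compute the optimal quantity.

The MRS is y/x. Set MRS = p_x/p_y.
Rearranging, p_y·y = p_x·x. Substituting into the budget gives p_x·x·(1 + 1) = M.
Demand: x*(p_x,p_y,M) = 0.5·M/p_x and y* = 0.5·M/p_y.
At p_x=2.4, p_y=44.05, M=236: y* = 0.5·236/44.05 = 2.6788.

y* = 2.6788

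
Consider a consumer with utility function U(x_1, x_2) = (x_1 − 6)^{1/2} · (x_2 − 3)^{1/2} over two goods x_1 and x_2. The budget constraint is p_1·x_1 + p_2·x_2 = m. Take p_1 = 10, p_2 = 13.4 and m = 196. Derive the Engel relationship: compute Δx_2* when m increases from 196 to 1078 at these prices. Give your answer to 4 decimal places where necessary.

Δx_2* = 32.9104

MRS = (x_2−3)/(x_1−6). Tangency with p_1/p_2 gives x_2−3 = (p_1/p_2)·(x_1−6).
After buying the subsistence bundle (6, 3), a share 0.5 of the remaining income goes to x_1: x_1* = 6 + 0.5·(m − 6p_1 − 3p_2)/p_1.
Discretionary income = 196 − 6·10 − 3·13.4 = 95.8; x_2* = 3 + 0.5·95.8/13.4 = 6.5746.
At m' = 1078: x_2* = 39.4851. Change: 39.4851 − 6.5746 = 32.9104.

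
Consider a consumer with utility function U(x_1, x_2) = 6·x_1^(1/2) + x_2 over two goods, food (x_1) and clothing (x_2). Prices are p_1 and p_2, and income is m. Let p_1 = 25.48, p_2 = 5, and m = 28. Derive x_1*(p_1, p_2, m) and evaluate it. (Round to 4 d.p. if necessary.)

x_1* = 0.3466

Thus x_1* = (3·p_2/p_1)² — independent of m — with the rest of income spent on x_2.
Plugging in: x_1* = (3·5/25.48)² = 0.3466.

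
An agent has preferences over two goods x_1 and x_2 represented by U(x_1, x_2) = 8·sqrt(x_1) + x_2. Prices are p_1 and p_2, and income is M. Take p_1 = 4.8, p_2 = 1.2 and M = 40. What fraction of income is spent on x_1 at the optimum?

Solve: √x_1 = 4·p_2/p_1, so x_1*(p_1,p_2) = (4·p_2/p_1)², and x_2* = (M − p_1·x_1*)/p_2.
Plugging in: x_1* = (4·1.2/4.8)² = 1, x_2* = 29.3333.
Expenditure on x_1: 4.8·1 = 4.8; share = 0.12.

share on x_1 = 0.12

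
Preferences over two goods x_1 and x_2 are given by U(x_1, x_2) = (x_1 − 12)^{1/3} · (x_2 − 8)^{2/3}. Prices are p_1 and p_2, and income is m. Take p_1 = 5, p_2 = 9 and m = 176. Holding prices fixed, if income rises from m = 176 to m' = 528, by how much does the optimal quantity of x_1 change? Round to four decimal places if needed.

Δx_1* = 23.4667

MRS = (1/2)·(x_2−8)/(x_1−12). Tangency with p_1/p_2 gives x_2−8 = 2·(p_1/p_2)·(x_1−12).
Substituting into the budget: x_1* = 12 + 1/3·(m − 12·p_1 − 8·p_2)/p_1, and x_2* = 8 + 2/3·(…)/p_2.
Discretionary income = 176 − 12·5 − 8·9 = 44; x_1* = 12 + 1/3·44/5 = 14.9333.
At m' = 528: x_1* = 38.4. Change: 38.4 − 14.9333 = 23.4667.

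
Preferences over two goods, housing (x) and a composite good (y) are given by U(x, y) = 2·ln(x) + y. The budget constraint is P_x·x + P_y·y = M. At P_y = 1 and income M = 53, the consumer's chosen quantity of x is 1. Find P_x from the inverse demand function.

P_x = 2

MU_x = 2/x, MU_y = 1. Tangency: 2/x = P_x/P_y.
So x*(P_x,P_y) = 2·P_y/P_x, independent of income; and y* = (M − 2·P_y)/P_y.
Set x* = 1 in the demand function and solve for P_x: P_x = 2.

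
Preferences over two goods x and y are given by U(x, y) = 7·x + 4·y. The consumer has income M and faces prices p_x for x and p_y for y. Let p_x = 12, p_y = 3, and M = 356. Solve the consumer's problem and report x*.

Linear utility — the consumer picks whichever good has higher MU/price: 7/12 = 0.5833 vs 4/3 = 1.3333.
y gives more utility per dollar, so spend all income on y: y* = M/p_y, x* = 0.
Numerically: x* = 0, y* = 118.6667.

x* = 0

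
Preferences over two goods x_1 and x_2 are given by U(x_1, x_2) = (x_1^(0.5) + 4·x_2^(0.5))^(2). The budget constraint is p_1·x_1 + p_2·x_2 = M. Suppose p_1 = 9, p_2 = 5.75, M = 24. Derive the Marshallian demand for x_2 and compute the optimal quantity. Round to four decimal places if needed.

x_2* = 4.0136

From the CES first-order condition, (1/4)·(x_2/x_1)^(0.5) = p_1/p_2.
Hence x_2/x_1 = (4·p_1/p_2)^(1/(0.5)), i.e. raised to the 2 power.
Substitute x_2 = (x_2/x_1)·x_1 into the budget: x_1* = M/(p_1 + p_2·(x_2/x_1)).
Numerically x_2/x_1 = 39.198488, so x_1* = 24/(9 + 5.75·39.198488) = 0.1024 and x_2* = 39.198488·0.1024 = 4.0136.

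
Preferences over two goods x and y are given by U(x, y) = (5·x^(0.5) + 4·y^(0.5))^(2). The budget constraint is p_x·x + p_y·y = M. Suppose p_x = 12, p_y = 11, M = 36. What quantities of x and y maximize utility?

x* = 1.7666, y* = 1.3455

MRS = MU_x/MU_y = (5/4)·(y/x)^(0.5). Set equal to p_x/p_y.
Solve for the ratio: y/x = [(4/5)·p_x/p_y]^(2).
Substitute y = (y/x)·x into the budget: x* = M/(p_x + p_y·(y/x)).
Numerically y/x = 0.761653, so x* = 36/(12 + 11·0.761653) = 1.7666 and y* = 0.761653·1.7666 = 1.3455.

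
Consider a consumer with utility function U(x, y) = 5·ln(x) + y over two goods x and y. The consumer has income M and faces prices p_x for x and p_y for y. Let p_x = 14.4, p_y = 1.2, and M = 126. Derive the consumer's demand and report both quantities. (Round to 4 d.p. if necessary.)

x* = 0.4167, y* = 100

Set MRS = p_x/p_y: (5/x)/1 = p_x/p_y.
So x*(p_x,p_y) = 5·p_y/p_x, independent of income; and y* = (M − 5·p_y)/p_y.
At the given prices: x* = 5·1.2/14.4 = 0.4167, and y* = 100.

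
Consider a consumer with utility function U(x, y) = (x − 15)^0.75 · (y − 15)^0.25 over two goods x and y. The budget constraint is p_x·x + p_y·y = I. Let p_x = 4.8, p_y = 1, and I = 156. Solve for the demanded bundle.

x* = 25.7812, y* = 32.25

Substituting into the budget: x* = 15 + 0.75·(I − 15·p_x − 15·p_y)/p_x, and y* = 15 + 0.25·(…)/p_y.
Discretionary income = 156 − 15·4.8 − 15·1 = 69; x* = 15 + 0.75·69/4.8 = 25.7812; y* = 15 + 0.25·69/1 = 32.25.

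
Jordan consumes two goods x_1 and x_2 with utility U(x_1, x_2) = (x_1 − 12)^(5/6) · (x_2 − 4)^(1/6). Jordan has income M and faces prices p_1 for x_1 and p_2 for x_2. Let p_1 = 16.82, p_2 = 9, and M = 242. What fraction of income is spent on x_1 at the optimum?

Discretionary income = 242 − 12·16.82 − 4·9 = 4.16; x_1* = 12 + 5/6·4.16/16.82 = 12.2061; x_2* = 4 + 1/6·4.16/9 = 4.077.
Expenditure on x_1: 16.82·12.2061 = 205.3067; share = 0.8484.

share on x_1 = 0.8484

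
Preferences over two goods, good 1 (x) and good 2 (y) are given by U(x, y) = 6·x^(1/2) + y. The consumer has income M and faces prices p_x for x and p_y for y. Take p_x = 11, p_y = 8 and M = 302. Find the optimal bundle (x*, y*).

x* = 4.7603, y* = 31.2045

MU_x = 3/√x, MU_y = 1. Tangency: 3/√x = p_x/p_y.
Solve: √x = 3·p_y/p_x, so x*(p_x,p_y) = (3·p_y/p_x)², and y* = (M − p_x·x*)/p_y.
Plugging in: x* = (3·8/11)² = 4.7603, y* = 31.2045.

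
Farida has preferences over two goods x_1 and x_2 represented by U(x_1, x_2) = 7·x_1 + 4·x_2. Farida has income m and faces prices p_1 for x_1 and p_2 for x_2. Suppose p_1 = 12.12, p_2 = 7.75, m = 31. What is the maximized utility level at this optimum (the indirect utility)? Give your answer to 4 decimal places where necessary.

Perfect substitutes: compare marginal utility per dollar. 7/p_1 vs 4/p_2 → 0.5776 vs 0.5161.
x_1 gives more utility per dollar, so spend all income on x_1: x_1* = m/p_1, x_2* = 0.
Numerically: x_1* = 2.5578, x_2* = 0.
Utility at the optimum: U(2.5578, 0) = 17.9043.

V = 17.9043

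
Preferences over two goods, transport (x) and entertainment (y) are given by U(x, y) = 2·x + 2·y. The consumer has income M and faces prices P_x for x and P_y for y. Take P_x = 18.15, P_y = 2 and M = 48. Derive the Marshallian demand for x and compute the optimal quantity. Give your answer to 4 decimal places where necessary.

Perfect substitutes: compare marginal utility per dollar. 2/P_x vs 2/P_y → 0.1102 vs 1.
y gives more utility per dollar, so spend all income on y: y* = M/P_y, x* = 0.
Numerically: x* = 0, y* = 24.

x* = 0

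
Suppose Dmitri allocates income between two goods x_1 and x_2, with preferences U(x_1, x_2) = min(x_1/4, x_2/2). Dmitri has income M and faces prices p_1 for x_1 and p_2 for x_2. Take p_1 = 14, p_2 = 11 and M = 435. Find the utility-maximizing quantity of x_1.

x_1* = 22.3077

Leontief preferences: the optimum is at the kink where x_1/4 = x_2/2, i.e. x_2 = (1/2)·x_1.
Budget: p_1·x_1 + p_2·(1/2)·x_1 = M, so (4·p_1 + 2·p_2)·x_1 = 4·M.
Demand: x_1*(p_1,p_2,M) = 4·M/(4·p_1 + 2·p_2), x_2* = 2·M/(4·p_1 + 2·p_2).
Here 4·14 + 2·11 = 78, giving x_1* = 22.3077.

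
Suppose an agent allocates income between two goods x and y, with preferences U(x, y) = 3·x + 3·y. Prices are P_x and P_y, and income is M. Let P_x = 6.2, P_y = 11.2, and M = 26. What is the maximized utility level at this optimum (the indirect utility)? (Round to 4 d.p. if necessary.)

x gives more utility per dollar, so spend all income on x: x* = M/P_x, y* = 0.
Numerically: x* = 4.1935, y* = 0.
Utility at the optimum: U(4.1935, 0) = 12.5806.

V = 12.5806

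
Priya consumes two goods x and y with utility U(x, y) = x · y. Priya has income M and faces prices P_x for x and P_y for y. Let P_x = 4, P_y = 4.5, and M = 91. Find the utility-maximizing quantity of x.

The MRS is y/x. Set MRS = P_x/P_y.
So P_y·y = P_x·x; combined with the budget, a share 0.5 of income goes to x.
Demand: x*(P_x,P_y,M) = 0.5·M/P_x and y* = 0.5·M/P_y.
At P_x=4, P_y=4.5, M=91: x* = 0.5·91/4 = 11.375.

x* = 11.375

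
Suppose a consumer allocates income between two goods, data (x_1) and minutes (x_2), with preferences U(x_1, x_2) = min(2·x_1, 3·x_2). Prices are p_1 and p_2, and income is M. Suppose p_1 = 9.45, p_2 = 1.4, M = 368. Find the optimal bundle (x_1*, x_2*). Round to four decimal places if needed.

Leontief preferences: the optimum is at the kink where x_1/3 = x_2/2, i.e. x_2 = (2/3)·x_1.
Budget: p_1·x_1 + p_2·(2/3)·x_1 = M, so (3·p_1 + 2·p_2)·x_1 = 3·M.
Demand: x_1*(p_1,p_2,M) = 3·M/(3·p_1 + 2·p_2), x_2* = 2·M/(3·p_1 + 2·p_2).
Here 3·9.45 + 2·1.4 = 31.15, giving x_1* = 35.4414 and x_2* = 23.6276.

x_1* = 35.4414, x_2* = 23.6276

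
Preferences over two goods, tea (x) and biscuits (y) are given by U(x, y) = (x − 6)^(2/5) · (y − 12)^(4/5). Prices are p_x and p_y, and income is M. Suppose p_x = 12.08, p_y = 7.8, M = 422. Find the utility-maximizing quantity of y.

After buying the subsistence bundle (6, 12), a share 1/3 of the remaining income goes to x: x* = 6 + 1/3·(M − 6p_x − 12p_y)/p_x.
Discretionary income = 422 − 6·12.08 − 12·7.8 = 255.92; y* = 12 + 2/3·255.92/7.8 = 33.8735.

y* = 33.8735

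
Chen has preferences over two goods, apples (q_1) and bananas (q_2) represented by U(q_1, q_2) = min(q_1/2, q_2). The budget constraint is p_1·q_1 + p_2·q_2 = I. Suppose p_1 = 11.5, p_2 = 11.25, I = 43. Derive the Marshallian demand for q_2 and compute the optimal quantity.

Here 2·11.5 + 11.25 = 34.25, giving q_2* = 1.2555.

q_2* = 1.2555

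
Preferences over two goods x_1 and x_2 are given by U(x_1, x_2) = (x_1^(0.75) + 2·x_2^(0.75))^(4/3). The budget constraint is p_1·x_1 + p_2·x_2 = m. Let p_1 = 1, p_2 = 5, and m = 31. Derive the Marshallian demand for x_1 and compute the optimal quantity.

x_1* = 27.4823

From the CES first-order condition, (1/2)·(x_2/x_1)^(0.25) = p_1/p_2.
Hence x_2/x_1 = (2·p_1/p_2)^(1/(0.25)), i.e. raised to the 4 power.
Substitute x_2 = (x_2/x_1)·x_1 into the budget: x_1* = m/(p_1 + p_2·(x_2/x_1)).
Numerically x_2/x_1 = 0.0256, so x_1* = 31/(1 + 5·0.0256) = 27.4823.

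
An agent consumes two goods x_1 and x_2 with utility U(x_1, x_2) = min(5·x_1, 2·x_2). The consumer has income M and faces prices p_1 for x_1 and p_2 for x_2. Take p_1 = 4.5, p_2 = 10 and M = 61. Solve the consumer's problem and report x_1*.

x_1* = 2.0678

Leontief preferences: the optimum is at the kink where x_1/2 = x_2/5, i.e. x_2 = (5/2)·x_1.
Budget: p_1·x_1 + p_2·(5/2)·x_1 = M, so (2·p_1 + 5·p_2)·x_1 = 2·M.
Demand: x_1*(p_1,p_2,M) = 2·M/(2·p_1 + 5·p_2), x_2* = 5·M/(2·p_1 + 5·p_2).
Here 2·4.5 + 5·10 = 59, giving x_1* = 2.0678.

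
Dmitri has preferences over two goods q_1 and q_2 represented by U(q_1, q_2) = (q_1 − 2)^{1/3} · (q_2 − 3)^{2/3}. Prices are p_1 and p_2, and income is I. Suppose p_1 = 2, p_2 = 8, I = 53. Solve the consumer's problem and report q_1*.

q_1* = 6.1667

This is Cobb-Douglas in (q_1−2, q_2−3): tangency gives 1/3·p_2·(q_2−3) = 2/3·p_1·(q_1−2).
Substituting into the budget: q_1* = 2 + 1/3·(I − 2·p_1 − 3·p_2)/p_1, and q_2* = 3 + 2/3·(…)/p_2.
Discretionary income = 53 − 2·2 − 3·8 = 25; q_1* = 2 + 1/3·25/2 = 6.1667.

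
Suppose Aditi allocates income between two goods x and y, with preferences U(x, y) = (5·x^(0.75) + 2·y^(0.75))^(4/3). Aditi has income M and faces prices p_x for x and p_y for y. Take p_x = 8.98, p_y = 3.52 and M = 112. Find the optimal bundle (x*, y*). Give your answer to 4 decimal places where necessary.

x* = 8.7521, y* = 9.4904

MRS = MU_x/MU_y = (5/2)·(y/x)^(0.25). Set equal to p_x/p_y.
Hence y/x = ((2/5)·p_x/p_y)^(1/(0.25)), i.e. raised to the 4 power.
With the ratio pinned down, the budget gives x* = M/(p_x + p_y·(y/x)) and y* = (y/x)·x*.
Numerically y/x = 1.084363, so x* = 112/(8.98 + 3.52·1.084363) = 8.7521 and y* = 1.084363·8.7521 = 9.4904.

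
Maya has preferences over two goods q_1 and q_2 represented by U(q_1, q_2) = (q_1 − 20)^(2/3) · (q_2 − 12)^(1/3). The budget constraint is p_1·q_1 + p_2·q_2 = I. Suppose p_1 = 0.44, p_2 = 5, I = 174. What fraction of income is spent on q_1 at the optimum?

Let q_1' = q_1−20, q_2' = q_2−12. MRS = 2·q_2'/q_1' = p_1/p_2.
After buying the subsistence bundle (20, 12), a share 2/3 of the remaining income goes to q_1: q_1* = 20 + 2/3·(I − 20p_1 − 12p_2)/p_1.
Discretionary income = 174 − 20·0.44 − 12·5 = 105.2; q_1* = 20 + 2/3·105.2/0.44 = 179.3939; q_2* = 12 + 1/3·105.2/5 = 19.0133.
Expenditure on q_1: 0.44·179.3939 = 78.9333; share = 0.4536.

share on q_1 = 0.4536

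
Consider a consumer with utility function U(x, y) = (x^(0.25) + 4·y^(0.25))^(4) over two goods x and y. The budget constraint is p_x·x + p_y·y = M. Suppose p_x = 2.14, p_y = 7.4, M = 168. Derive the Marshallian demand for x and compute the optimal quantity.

MRS = MU_x/MU_y = (1/4)·(y/x)^(0.75). Set equal to p_x/p_y.
Solve for the ratio: y/x = [4·p_x/p_y]^(4/3).
With the ratio pinned down, the budget gives x* = M/(p_x + p_y·(y/x)) and y* = (y/x)·x*.
Numerically y/x = 1.214291, so x* = 168/(2.14 + 7.4·1.214291) = 15.1001.

x* = 15.1001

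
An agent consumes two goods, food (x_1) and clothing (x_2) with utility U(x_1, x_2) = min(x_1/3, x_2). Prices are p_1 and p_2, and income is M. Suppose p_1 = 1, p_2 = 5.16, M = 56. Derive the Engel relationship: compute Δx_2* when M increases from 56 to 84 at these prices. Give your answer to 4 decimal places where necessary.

Δx_2* = 3.4314

Leontief preferences: the optimum is at the kink where x_1/3 = x_2/1, i.e. x_2 = (1/3)·x_1.
Budget: p_1·x_1 + p_2·(1/3)·x_1 = M, so (3·p_1 + p_2)·x_1 = 3·M.
Demand: x_1*(p_1,p_2,M) = 3·M/(3·p_1 + p_2), x_2* = M/(3·p_1 + p_2).
Here 3·1 + 5.16 = 8.16, giving x_2* = 6.8627.
At M' = 84: x_2* = 10.2941. Change: 10.2941 − 6.8627 = 3.4314.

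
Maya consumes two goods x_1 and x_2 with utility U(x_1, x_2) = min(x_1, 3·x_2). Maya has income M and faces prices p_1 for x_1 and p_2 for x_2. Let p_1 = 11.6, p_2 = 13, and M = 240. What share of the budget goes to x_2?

share on x_2 = 0.272

With perfect complements, no substitution: consume in ratio x_1:x_2 = 3:1.
Budget: p_1·x_1 + p_2·(1/3)·x_1 = M, so (3·p_1 + p_2)·x_1 = 3·M.
Demand: x_1*(p_1,p_2,M) = 3·M/(3·p_1 + p_2), x_2* = M/(3·p_1 + p_2).
Here 3·11.6 + 13 = 47.8, giving x_1* = 15.0628 and x_2* = 5.0209.
Expenditure on x_2: 13·5.0209 = 65.272; share = 0.272.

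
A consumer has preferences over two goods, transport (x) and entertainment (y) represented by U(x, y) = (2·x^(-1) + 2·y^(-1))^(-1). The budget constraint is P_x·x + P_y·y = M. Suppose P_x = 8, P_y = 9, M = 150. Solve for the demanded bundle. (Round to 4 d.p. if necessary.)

x* = 9.099, y* = 8.5786

MU_x ∝ 2·x^(-2), MU_y ∝ 2·y^(-2), so MRS = (y/x)^(2) = P_x/P_y.
Solve for the ratio: y/x = [P_x/P_y]^(0.5).
With the ratio pinned down, the budget gives x* = M/(P_x + P_y·(y/x)) and y* = (y/x)·x*.
Numerically y/x = 0.942809, so x* = 150/(8 + 9·0.942809) = 9.099 and y* = 0.942809·9.099 = 8.5786.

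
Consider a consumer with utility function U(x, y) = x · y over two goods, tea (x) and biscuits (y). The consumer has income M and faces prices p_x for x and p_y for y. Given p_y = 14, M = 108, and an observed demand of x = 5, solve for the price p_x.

p_x = 10.8

Tangency: MRS = y/x = p_x/p_y.
Rearranging, p_y·y = p_x·x. Substituting into the budget gives p_x·x·(1 + 1) = M.
Demand: x*(p_x,p_y,M) = 0.5·M/p_x and y* = 0.5·M/p_y.
Set x* = 5 in the demand function and solve for p_x: p_x = 10.8.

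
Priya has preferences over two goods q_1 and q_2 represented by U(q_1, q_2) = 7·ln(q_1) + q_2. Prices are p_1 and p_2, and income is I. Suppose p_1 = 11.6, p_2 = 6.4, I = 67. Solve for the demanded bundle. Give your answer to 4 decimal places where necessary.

q_1* = 3.8621, q_2* = 3.4688

MU_q_1 = 7/q_1, MU_q_2 = 1. Tangency: 7/q_1 = p_1/p_2.
So q_1*(p_1,p_2) = 7·p_2/p_1, independent of income; and q_2* = (I − 7·p_2)/p_2.
At the given prices: q_1* = 7·6.4/11.6 = 3.8621, and q_2* = 3.4688.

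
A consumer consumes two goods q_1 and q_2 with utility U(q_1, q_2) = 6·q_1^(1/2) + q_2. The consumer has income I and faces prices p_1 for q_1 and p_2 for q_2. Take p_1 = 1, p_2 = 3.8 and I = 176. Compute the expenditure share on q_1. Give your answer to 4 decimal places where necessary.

share on q_1 = 0.7384

Utility is quasi-linear in q_2; the FOC for q_1 is 3/√q_1 = p_1/p_2.
Solve: √q_1 = 3·p_2/p_1, so q_1*(p_1,p_2) = (3·p_2/p_1)², and q_2* = (I − p_1·q_1*)/p_2.
Plugging in: q_1* = (3·3.8/1)² = 129.96, q_2* = 12.1158.
Expenditure on q_1: 1·129.96 = 129.96; share = 0.7384.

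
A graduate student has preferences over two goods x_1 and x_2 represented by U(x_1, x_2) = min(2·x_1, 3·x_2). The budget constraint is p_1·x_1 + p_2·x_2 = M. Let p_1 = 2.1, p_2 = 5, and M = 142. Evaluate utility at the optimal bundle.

Leontief preferences: the optimum is at the kink where x_1/3 = x_2/2, i.e. x_2 = (2/3)·x_1.
Budget: p_1·x_1 + p_2·(2/3)·x_1 = M, so (3·p_1 + 2·p_2)·x_1 = 3·M.
Demand: x_1*(p_1,p_2,M) = 3·M/(3·p_1 + 2·p_2), x_2* = 2·M/(3·p_1 + 2·p_2).
Here 3·2.1 + 2·5 = 16.3, giving x_1* = 26.135 and x_2* = 17.4233.
Utility at the optimum: U(26.135, 17.4233) = 52.2699.

V = 52.2699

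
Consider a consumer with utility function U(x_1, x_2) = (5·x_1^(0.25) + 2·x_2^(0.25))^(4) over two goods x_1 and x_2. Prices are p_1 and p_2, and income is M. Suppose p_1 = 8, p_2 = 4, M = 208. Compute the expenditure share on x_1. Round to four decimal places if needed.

MRS = MU_x_1/MU_x_2 = (5/2)·(x_2/x_1)^(0.75). Set equal to p_1/p_2.
Hence x_2/x_1 = ((2/5)·p_1/p_2)^(1/(0.75)), i.e. raised to the 4/3 power.
Substitute x_2 = (x_2/x_1)·x_1 into the budget: x_1* = M/(p_1 + p_2·(x_2/x_1)).
Numerically x_2/x_1 = 0.742654, so x_1* = 208/(8 + 4·0.742654) = 18.9597 and x_2* = 0.742654·18.9597 = 14.0805.
Expenditure on x_1: 8·18.9597 = 151.6779; share = 0.7292.

share on x_1 = 0.7292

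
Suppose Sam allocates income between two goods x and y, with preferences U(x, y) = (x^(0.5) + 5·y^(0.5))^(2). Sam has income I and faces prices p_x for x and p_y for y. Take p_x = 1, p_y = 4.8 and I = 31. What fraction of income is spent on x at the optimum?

share on x = 0.1611

MU_x ∝ x^(-0.5), MU_y ∝ 5·y^(-0.5), so MRS = (1/5)·(y/x)^(0.5) = p_x/p_y.
Solve for the ratio: y/x = [5·p_x/p_y]^(2).
With the ratio pinned down, the budget gives x* = I/(p_x + p_y·(y/x)) and y* = (y/x)·x*.
Numerically y/x = 1.085069, so x* = 31/(1 + 4.8·1.085069) = 4.9933 and y* = 1.085069·4.9933 = 5.4181.
Expenditure on x: 1·4.9933 = 4.9933; share = 0.1611.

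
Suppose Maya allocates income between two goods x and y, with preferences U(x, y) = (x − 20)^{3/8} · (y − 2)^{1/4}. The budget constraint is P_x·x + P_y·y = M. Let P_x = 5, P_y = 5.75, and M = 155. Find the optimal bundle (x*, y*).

Substituting into the budget: x* = 20 + 0.6·(M − 20·P_x − 2·P_y)/P_x, and y* = 2 + 0.4·(…)/P_y.
Discretionary income = 155 − 20·5 − 2·5.75 = 43.5; x* = 20 + 0.6·43.5/5 = 25.22; y* = 2 + 0.4·43.5/5.75 = 5.0261.

x* = 25.22, y* = 5.0261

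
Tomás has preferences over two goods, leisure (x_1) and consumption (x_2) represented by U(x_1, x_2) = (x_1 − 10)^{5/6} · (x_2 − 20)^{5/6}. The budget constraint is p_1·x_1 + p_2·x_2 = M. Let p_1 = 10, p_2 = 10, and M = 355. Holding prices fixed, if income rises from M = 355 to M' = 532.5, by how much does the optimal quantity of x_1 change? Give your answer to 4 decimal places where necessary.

This is Cobb-Douglas in (x_1−10, x_2−20): tangency gives 5/6·p_2·(x_2−20) = 5/6·p_1·(x_1−10).
After buying the subsistence bundle (10, 20), a share 0.5 of the remaining income goes to x_1: x_1* = 10 + 0.5·(M − 10p_1 − 20p_2)/p_1.
Discretionary income = 355 − 10·10 − 20·10 = 55; x_1* = 10 + 0.5·55/10 = 12.75.
At M' = 532.5: x_1* = 21.625. Change: 21.625 − 12.75 = 8.875.

Δx_1* = 8.875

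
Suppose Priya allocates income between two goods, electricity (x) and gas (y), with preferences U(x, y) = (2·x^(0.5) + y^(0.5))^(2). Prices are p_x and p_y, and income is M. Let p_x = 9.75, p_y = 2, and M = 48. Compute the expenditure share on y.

share on y = 0.5493

MRS = MU_x/MU_y = 2·(y/x)^(0.5). Set equal to p_x/p_y.
Solve for the ratio: y/x = [(1/2)·p_x/p_y]^(2).
With the ratio pinned down, the budget gives x* = M/(p_x + p_y·(y/x)) and y* = (y/x)·x*.
Numerically y/x = 5.941406, so x* = 48/(9.75 + 2·5.941406) = 2.2189 and y* = 5.941406·2.2189 = 13.1831.
Expenditure on y: 2·13.1831 = 26.3662; share = 0.5493.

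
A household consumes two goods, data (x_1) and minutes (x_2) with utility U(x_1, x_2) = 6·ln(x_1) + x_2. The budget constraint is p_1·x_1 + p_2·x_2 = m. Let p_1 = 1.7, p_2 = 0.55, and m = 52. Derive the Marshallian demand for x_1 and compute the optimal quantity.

MU_x_1 = 6/x_1, MU_x_2 = 1. Tangency: 6/x_1 = p_1/p_2.
So x_1*(p_1,p_2) = 6·p_2/p_1, independent of income; and x_2* = (m − 6·p_2)/p_2.
At the given prices: x_1* = 6·0.55/1.7 = 1.9412.

x_1* = 1.9412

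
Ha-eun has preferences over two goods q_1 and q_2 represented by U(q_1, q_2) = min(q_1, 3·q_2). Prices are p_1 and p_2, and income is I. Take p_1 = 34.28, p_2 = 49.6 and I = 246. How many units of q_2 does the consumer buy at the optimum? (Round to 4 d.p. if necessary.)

q_2* = 1.6137

With perfect complements, no substitution: consume in ratio q_1:q_2 = 3:1.
Budget: p_1·q_1 + p_2·(1/3)·q_1 = I, so (3·p_1 + p_2)·q_1 = 3·I.
Demand: q_1*(p_1,p_2,I) = 3·I/(3·p_1 + p_2), q_2* = I/(3·p_1 + p_2).
Here 3·34.28 + 49.6 = 152.44, giving q_2* = 1.6137.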